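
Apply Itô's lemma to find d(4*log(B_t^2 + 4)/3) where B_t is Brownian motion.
d(4*log(B_t^2 + 4)/3) = (4*(4 - B_t^2)/(3*(B_t^2 + 4)^2)) dt + (8*B_t/(3*(B_t^2 + 4))) dB_t

Itô's formula for f(B_t) gives d f(B_t) = f'(B_t) dB_t + (1/2) f''(B_t) dt. Compute derivatives of f(x) = 4*log(x^2 + 4)/3:
  f'(x)  = 8*x/(3*(x^2 + 4))
  f''(x) = 8*(4 - x^2)/(3*(x^2 + 4)^2)
Substitute x = B_t and multiply the f'' term by 1/2:
  drift     = (1/2) * (8*(4 - x^2)/(3*(x^2 + 4)^2)) evaluated at B_t = 4*(4 - B_t^2)/(3*(B_t^2 + 4)^2)
  diffusion = (8*x/(3*(x^2 + 4))) evaluated at B_t = 8*B_t/(3*(B_t^2 + 4))
Therefore d(4*log(B_t^2 + 4)/3) = (4*(4 - B_t^2)/(3*(B_t^2 + 4)^2)) dt + (8*B_t/(3*(B_t^2 + 4))) dB_t.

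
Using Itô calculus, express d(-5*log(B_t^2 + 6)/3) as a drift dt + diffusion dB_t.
d(-5*log(B_t^2 + 6)/3) = (5*(B_t^2 - 6)/(3*(B_t^2 + 6)^2)) dt + (-10*B_t/(3*B_t^2 + 18)) dB_t

Itô's formula for f(B_t) gives d f(B_t) = f'(B_t) dB_t + (1/2) f''(B_t) dt. Compute derivatives of f(x) = -5*log(x^2 + 6)/3:
  f'(x)  = -10*x/(3*x^2 + 18)
  f''(x) = 10*(x^2 - 6)/(3*(x^2 + 6)^2)
Substitute x = B_t and multiply the f'' term by 1/2:
  drift     = (1/2) * (10*(x^2 - 6)/(3*(x^2 + 6)^2)) evaluated at B_t = 5*(B_t^2 - 6)/(3*(B_t^2 + 6)^2)
  diffusion = (-10*x/(3*x^2 + 18)) evaluated at B_t = -10*B_t/(3*B_t^2 + 18)
Therefore d(-5*log(B_t^2 + 6)/3) = (5*(B_t^2 - 6)/(3*(B_t^2 + 6)^2)) dt + (-10*B_t/(3*B_t^2 + 18)) dB_t.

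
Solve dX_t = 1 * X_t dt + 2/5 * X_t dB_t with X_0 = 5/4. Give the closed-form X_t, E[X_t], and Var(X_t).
X_t = 5/4 * exp((23/25) t + (2/5) B_t); E[X_t] = 5*exp(t)/4; Var(X_t) = 25*(exp(4*t/25) - 1)*exp(2*t)/16

For GBM dX = mu X dt + sigma X dB with X_0 = x_0, apply Itô to Y = log X: dY = (mu - sigma^2/2) dt + sigma dB, so Y_t = log(x_0) + (mu - sigma^2/2) t + sigma B_t and hence X_t = x_0 * exp((mu - sigma^2/2) t + sigma B_t).
With mu = 1, sigma = 2/5, x_0 = 5/4, this gives:
  X_t = 5/4 * exp((23/25) * t + (2/5) * B_t).
Since sigma*B_t ~ Normal(0, sigma^2 t), E[exp(sigma*B_t)] = exp(sigma^2 t / 2); so E[X_t] = x_0 * exp((mu - sigma^2/2) t) * exp(sigma^2 t / 2) = x_0 * exp(mu t) = 5*exp(t)/4.
Var(X_t) = E[X_t^2] - (E[X_t])^2 = x_0^2 * exp(2 mu t) * (exp(sigma^2 t) - 1) = 25*(exp(4*t/25) - 1)*exp(2*t)/16.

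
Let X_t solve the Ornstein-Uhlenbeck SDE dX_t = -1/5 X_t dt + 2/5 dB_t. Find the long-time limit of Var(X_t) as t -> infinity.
lim Var(X_t) = 2/5

The OU SDE dX = -theta X dt + sigma dB admits the integrating factor exp(theta t): d(exp(theta t) X_t) = sigma exp(theta t) dB_t. Integrating from 0 to t gives X_t = x_0 * exp(-theta t) + sigma * int_0^t exp(-theta (t-s)) dB_s for any initial x_0. The Itô integral has variance (by the Itô isometry) sigma^2 * int_0^t exp(-2 theta (t - s)) ds = sigma^2 * (1 - exp(-2 theta t)) / (2 theta), independent of x_0.
With theta = 1/5, sigma = 2/5:
  Var(X_t) = (2/5)^2 * (1 - exp(-2*1/5 t)) / (2 * 1/5) = 2/5 - 2*exp(-2*t/5)/5.
As t -> infinity, exp(-2*1/5 t) -> 0, so the stationary variance is sigma^2 / (2 theta) = 2/5.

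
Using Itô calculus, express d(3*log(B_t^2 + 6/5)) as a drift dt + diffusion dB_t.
d(3*log(B_t^2 + 6/5)) = (15*(6 - 5*B_t^2)/(5*B_t^2 + 6)^2) dt + (30*B_t/(5*B_t^2 + 6)) dB_t

Itô's formula for f(B_t) gives d f(B_t) = f'(B_t) dB_t + (1/2) f''(B_t) dt. Compute derivatives of f(x) = 3*log(x^2 + 6/5):
  f'(x)  = 30*x/(5*x^2 + 6)
  f''(x) = 30*(6 - 5*x^2)/(5*x^2 + 6)^2
Substitute x = B_t and multiply the f'' term by 1/2:
  drift     = (1/2) * (30*(6 - 5*x^2)/(5*x^2 + 6)^2) evaluated at B_t = 15*(6 - 5*B_t^2)/(5*B_t^2 + 6)^2
  diffusion = (30*x/(5*x^2 + 6)) evaluated at B_t = 30*B_t/(5*B_t^2 + 6)
Therefore d(3*log(B_t^2 + 6/5)) = (15*(6 - 5*B_t^2)/(5*B_t^2 + 6)^2) dt + (30*B_t/(5*B_t^2 + 6)) dB_t.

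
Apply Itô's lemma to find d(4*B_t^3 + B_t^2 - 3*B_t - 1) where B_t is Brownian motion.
d(4*B_t^3 + B_t^2 - 3*B_t - 1) = (12*B_t + 1) dt + (12*B_t^2 + 2*B_t - 3) dB_t

Itô's formula for f(B_t) gives d f(B_t) = f'(B_t) dB_t + (1/2) f''(B_t) dt. Compute derivatives of f(x) = 4*x^3 + x^2 - 3*x - 1:
  f'(x)  = 12*x^2 + 2*x - 3
  f''(x) = 24*x + 2
Substitute x = B_t and multiply the f'' term by 1/2:
  drift     = (1/2) * (24*x + 2) evaluated at B_t = 12*B_t + 1
  diffusion = (12*x^2 + 2*x - 3) evaluated at B_t = 12*B_t^2 + 2*B_t - 3
Therefore d(4*B_t^3 + B_t^2 - 3*B_t - 1) = (12*B_t + 1) dt + (12*B_t^2 + 2*B_t - 3) dB_t.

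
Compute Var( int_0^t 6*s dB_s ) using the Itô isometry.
Var = 12*t^3

The Itô integral of a deterministic integrand f(s) has mean 0 because each increment f(s) * (B_{s+ds} - B_s) has mean 0. By the Itô isometry:
  Var( int_0^t f(s) dB_s ) = E[ (int_0^t f(s) dB_s)^2 ] = int_0^t f(s)^2 ds.
Here f(s) = 6*s, so f(s)^2 = 36*s^2. Integrate:
  int_0^t (36*s^2) ds = 12*t^3.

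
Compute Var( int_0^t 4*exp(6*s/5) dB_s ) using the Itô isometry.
Var = 20*exp(12*t/5)/3 - 20/3

The Itô integral of a deterministic integrand f(s) has mean 0 because each increment f(s) * (B_{s+ds} - B_s) has mean 0. By the Itô isometry:
  Var( int_0^t f(s) dB_s ) = E[ (int_0^t f(s) dB_s)^2 ] = int_0^t f(s)^2 ds.
Here f(s) = 4*exp(6*s/5), so f(s)^2 = 16*exp(12*s/5). Integrate:
  int_0^t (16*exp(12*s/5)) ds = 20*exp(12*t/5)/3 - 20/3.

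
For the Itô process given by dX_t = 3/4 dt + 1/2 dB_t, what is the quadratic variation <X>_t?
<X>_t = t/4

For an Itô process dX_t = a(t) dt + b(t) dB_t, the quadratic variation is <X>_t = int_0^t b(s)^2 ds (the drift term does not contribute). Here b(s) = 1/2, so
  b(s)^2 = 1/4.
Integrating from 0 to t:
  <X>_t = int_0^t (1/4) ds = t/4.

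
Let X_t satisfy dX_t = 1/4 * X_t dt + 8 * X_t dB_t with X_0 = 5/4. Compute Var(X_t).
Var(X_t) = 25*(exp(64*t) - 1)*exp(t/2)/16

For GBM dX = mu X dt + sigma X dB with X_0 = x_0, apply Itô to Y = log X: dY = (mu - sigma^2/2) dt + sigma dB, so Y_t = log(x_0) + (mu - sigma^2/2) t + sigma B_t and hence X_t = x_0 * exp((mu - sigma^2/2) t + sigma B_t).
With mu = 1/4, sigma = 8, x_0 = 5/4, this gives:
  X_t = 5/4 * exp((-127/4) * t + (8) * B_t).
Since sigma*B_t ~ Normal(0, sigma^2 t), E[exp(sigma*B_t)] = exp(sigma^2 t / 2); so E[X_t] = x_0 * exp((mu - sigma^2/2) t) * exp(sigma^2 t / 2) = x_0 * exp(mu t) = 5*exp(t/4)/4.
Var(X_t) = E[X_t^2] - (E[X_t])^2 = x_0^2 * exp(2 mu t) * (exp(sigma^2 t) - 1) = 25*(exp(64*t) - 1)*exp(t/2)/16.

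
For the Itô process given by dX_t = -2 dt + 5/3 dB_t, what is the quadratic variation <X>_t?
<X>_t = 25*t/9

For an Itô process dX_t = a(t) dt + b(t) dB_t, the quadratic variation is <X>_t = int_0^t b(s)^2 ds (the drift term does not contribute). Here b(s) = 5/3, so
  b(s)^2 = 25/9.
Integrating from 0 to t:
  <X>_t = int_0^t (25/9) ds = 25*t/9.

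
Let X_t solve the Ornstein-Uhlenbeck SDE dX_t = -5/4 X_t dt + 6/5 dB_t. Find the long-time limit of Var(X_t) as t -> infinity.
lim Var(X_t) = 72/125

The OU SDE dX = -theta X dt + sigma dB admits the integrating factor exp(theta t): d(exp(theta t) X_t) = sigma exp(theta t) dB_t. Integrating from 0 to t gives X_t = x_0 * exp(-theta t) + sigma * int_0^t exp(-theta (t-s)) dB_s for any initial x_0. The Itô integral has variance (by the Itô isometry) sigma^2 * int_0^t exp(-2 theta (t - s)) ds = sigma^2 * (1 - exp(-2 theta t)) / (2 theta), independent of x_0.
With theta = 5/4, sigma = 6/5:
  Var(X_t) = (6/5)^2 * (1 - exp(-2*5/4 t)) / (2 * 5/4) = 72/125 - 72*exp(-5*t/2)/125.
As t -> infinity, exp(-2*5/4 t) -> 0, so the stationary variance is sigma^2 / (2 theta) = 72/125.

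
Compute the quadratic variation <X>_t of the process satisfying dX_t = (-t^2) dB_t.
<X>_t = t^5/5

For an Itô process dX_t = a(t) dt + b(t) dB_t, the quadratic variation is <X>_t = int_0^t b(s)^2 ds (the drift term does not contribute). Here b(s) = -s^2, so
  b(s)^2 = s^4.
Integrating from 0 to t:
  <X>_t = int_0^t (s^4) ds = t^5/5.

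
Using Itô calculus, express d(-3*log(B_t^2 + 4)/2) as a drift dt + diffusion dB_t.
d(-3*log(B_t^2 + 4)/2) = (3*(B_t^2 - 4)/(2*(B_t^2 + 4)^2)) dt + (-3*B_t/(B_t^2 + 4)) dB_t

Itô's formula for f(B_t) gives d f(B_t) = f'(B_t) dB_t + (1/2) f''(B_t) dt. Compute derivatives of f(x) = -3*log(x^2 + 4)/2:
  f'(x)  = -3*x/(x^2 + 4)
  f''(x) = 3*(x^2 - 4)/(x^2 + 4)^2
Substitute x = B_t and multiply the f'' term by 1/2:
  drift     = (1/2) * (3*(x^2 - 4)/(x^2 + 4)^2) evaluated at B_t = 3*(B_t^2 - 4)/(2*(B_t^2 + 4)^2)
  diffusion = (-3*x/(x^2 + 4)) evaluated at B_t = -3*B_t/(B_t^2 + 4)
Therefore d(-3*log(B_t^2 + 4)/2) = (3*(B_t^2 - 4)/(2*(B_t^2 + 4)^2)) dt + (-3*B_t/(B_t^2 + 4)) dB_t.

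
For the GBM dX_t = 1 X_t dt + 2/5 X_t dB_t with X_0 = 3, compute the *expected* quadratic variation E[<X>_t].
E[<X>_t] = 2*exp(54*t/25)/3 - 2/3

<X>_t = int_0^t ((2/5) * X_s)^2 ds. Taking expectation inside the integral: E[<X>_t] = (2/5)^2 * int_0^t E[X_s^2] ds. For GBM, E[X_s^2] = x_0^2 * exp((2 mu + sigma^2) s). Integrating:
  E[<X>_t] = (2/5)^2 * 3^2 * (exp((2*1 + (2/5)^2) t) - 1) / (2*1 + (2/5)^2)
           = (2/5)^2 * 3^2 * (exp((54/25) t) - 1) / (54/25) = 2*exp(54*t/25)/3 - 2/3.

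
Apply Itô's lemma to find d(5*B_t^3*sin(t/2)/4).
d(5*B_t^3*sin(t/2)/4) = (5*B_t*(B_t^2*cos(t/2) + 6*sin(t/2))/8) dt + (15*B_t^2*sin(t/2)/4) dB_t

Itô's formula for f(t, x): d f(t, B_t) = (f_t + (1/2) f_xx) dt + f_x dB_t. Compute partials of f(t, x) = 5*x^3*sin(t/2)/4:
  f_t(t,x)  = 5*x^3*cos(t/2)/8
  f_x(t,x)  = 15*x^2*sin(t/2)/4
  f_xx(t,x) = 15*x*sin(t/2)/2
Assemble drift = f_t + (1/2) f_xx = 5*x*(x^2*cos(t/2) + 6*sin(t/2))/8 and diffusion = f_x = 15*x^2*sin(t/2)/4. Substituting x = B_t:
  d(5*B_t^3*sin(t/2)/4) = (5*B_t*(B_t^2*cos(t/2) + 6*sin(t/2))/8) dt + (15*B_t^2*sin(t/2)/4) dB_t.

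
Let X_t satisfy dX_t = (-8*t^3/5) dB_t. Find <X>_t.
<X>_t = 64*t^7/175

For an Itô process dX_t = a(t) dt + b(t) dB_t, the quadratic variation is <X>_t = int_0^t b(s)^2 ds (the drift term does not contribute). Here b(s) = -8*s^3/5, so
  b(s)^2 = 64*s^6/25.
Integrating from 0 to t:
  <X>_t = int_0^t (64*s^6/25) ds = 64*t^7/175.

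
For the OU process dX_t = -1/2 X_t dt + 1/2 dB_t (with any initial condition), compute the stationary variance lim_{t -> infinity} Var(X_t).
lim Var(X_t) = 1/4

The OU SDE dX = -theta X dt + sigma dB admits the integrating factor exp(theta t): d(exp(theta t) X_t) = sigma exp(theta t) dB_t. Integrating from 0 to t gives X_t = x_0 * exp(-theta t) + sigma * int_0^t exp(-theta (t-s)) dB_s for any initial x_0. The Itô integral has variance (by the Itô isometry) sigma^2 * int_0^t exp(-2 theta (t - s)) ds = sigma^2 * (1 - exp(-2 theta t)) / (2 theta), independent of x_0.
With theta = 1/2, sigma = 1/2:
  Var(X_t) = (1/2)^2 * (1 - exp(-2*1/2 t)) / (2 * 1/2) = (exp(t) - 1)*exp(-t)/4.
As t -> infinity, exp(-2*1/2 t) -> 0, so the stationary variance is sigma^2 / (2 theta) = 1/4.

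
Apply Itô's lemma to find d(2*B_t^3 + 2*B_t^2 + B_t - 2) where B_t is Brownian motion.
d(2*B_t^3 + 2*B_t^2 + B_t - 2) = (6*B_t + 2) dt + (6*B_t^2 + 4*B_t + 1) dB_t

Itô's formula for f(B_t) gives d f(B_t) = f'(B_t) dB_t + (1/2) f''(B_t) dt. Compute derivatives of f(x) = 2*x^3 + 2*x^2 + x - 2:
  f'(x)  = 6*x^2 + 4*x + 1
  f''(x) = 12*x + 4
Substitute x = B_t and multiply the f'' term by 1/2:
  drift     = (1/2) * (12*x + 4) evaluated at B_t = 6*B_t + 2
  diffusion = (6*x^2 + 4*x + 1) evaluated at B_t = 6*B_t^2 + 4*B_t + 1
Therefore d(2*B_t^3 + 2*B_t^2 + B_t - 2) = (6*B_t + 2) dt + (6*B_t^2 + 4*B_t + 1) dB_t.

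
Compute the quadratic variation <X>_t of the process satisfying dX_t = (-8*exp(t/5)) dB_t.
<X>_t = 160*exp(2*t/5) - 160

For an Itô process dX_t = a(t) dt + b(t) dB_t, the quadratic variation is <X>_t = int_0^t b(s)^2 ds (the drift term does not contribute). Here b(s) = -8*exp(s/5), so
  b(s)^2 = 64*exp(2*s/5).
Integrating from 0 to t:
  <X>_t = int_0^t (64*exp(2*s/5)) ds = 160*exp(2*t/5) - 160.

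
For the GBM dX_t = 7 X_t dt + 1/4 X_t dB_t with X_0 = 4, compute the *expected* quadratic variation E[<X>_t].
E[<X>_t] = 16*exp(225*t/16)/225 - 16/225

<X>_t = int_0^t ((1/4) * X_s)^2 ds. Taking expectation inside the integral: E[<X>_t] = (1/4)^2 * int_0^t E[X_s^2] ds. For GBM, E[X_s^2] = x_0^2 * exp((2 mu + sigma^2) s). Integrating:
  E[<X>_t] = (1/4)^2 * 4^2 * (exp((2*7 + (1/4)^2) t) - 1) / (2*7 + (1/4)^2)
           = (1/4)^2 * 4^2 * (exp((225/16) t) - 1) / (225/16) = 16*exp(225*t/16)/225 - 16/225.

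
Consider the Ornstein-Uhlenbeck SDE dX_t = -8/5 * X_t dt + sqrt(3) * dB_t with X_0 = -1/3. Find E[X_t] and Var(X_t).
E[X_t] = -exp(-8*t/5)/3; Var(X_t) = 15/16 - 15*exp(-16*t/5)/16

The OU SDE dX = -theta X dt + sigma dB admits the integrating factor exp(theta t): d(exp(theta t) X_t) = sigma exp(theta t) dB_t. Integrating from 0 to t:
  X_t = x_0 * exp(-theta t) + sigma * int_0^t exp(-theta (t-s)) dB_s.
The Itô integral has mean 0 and (by the Itô isometry) variance sigma^2 * int_0^t exp(-2 theta (t - s)) ds = sigma^2 * (1 - exp(-2 theta t)) / (2 theta).
With theta = 8/5, sigma = sqrt(3), x_0 = -1/3:
  E[X_t] = -1/3 * exp(-8/5 t) = -exp(-8*t/5)/3
  Var(X_t) = (sqrt(3))^2 * (1 - exp(-2*8/5 t)) / (2 * 8/5) = 15/16 - 15*exp(-16*t/5)/16.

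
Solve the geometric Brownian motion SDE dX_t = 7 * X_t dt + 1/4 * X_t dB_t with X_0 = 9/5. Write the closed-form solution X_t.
X_t = 9/5 * exp((223/32) * t + (1/4) * B_t)

For GBM dX = mu X dt + sigma X dB with X_0 = x_0, apply Itô to Y = log X: dY = (mu - sigma^2/2) dt + sigma dB, so Y_t = log(x_0) + (mu - sigma^2/2) t + sigma B_t and hence X_t = x_0 * exp((mu - sigma^2/2) t + sigma B_t).
With mu = 7, sigma = 1/4, x_0 = 9/5, this gives:
  X_t = 9/5 * exp((223/32) * t + (1/4) * B_t).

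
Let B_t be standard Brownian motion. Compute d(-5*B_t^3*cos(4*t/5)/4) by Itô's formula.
d(-5*B_t^3*cos(4*t/5)/4) = (B_t*(B_t^2*sin(4*t/5) - 15*cos(4*t/5)/4)) dt + (-15*B_t^2*cos(4*t/5)/4) dB_t

Itô's formula for f(t, x): d f(t, B_t) = (f_t + (1/2) f_xx) dt + f_x dB_t. Compute partials of f(t, x) = -5*x^3*cos(4*t/5)/4:
  f_t(t,x)  = x^3*sin(4*t/5)
  f_x(t,x)  = -15*x^2*cos(4*t/5)/4
  f_xx(t,x) = -15*x*cos(4*t/5)/2
Assemble drift = f_t + (1/2) f_xx = x*(x^2*sin(4*t/5) - 15*cos(4*t/5)/4) and diffusion = f_x = -15*x^2*cos(4*t/5)/4. Substituting x = B_t:
  d(-5*B_t^3*cos(4*t/5)/4) = (B_t*(B_t^2*sin(4*t/5) - 15*cos(4*t/5)/4)) dt + (-15*B_t^2*cos(4*t/5)/4) dB_t.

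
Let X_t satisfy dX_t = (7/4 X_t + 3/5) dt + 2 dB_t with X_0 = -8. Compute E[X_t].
E[X_t] = -268*exp(7*t/4)/35 - 12/35

Taking expectations and using E[dB_t] = 0, the mean m(t) = E[X_t] satisfies the ODE m'(t) = a m(t) + b with m(0) = x_0. With a = 7/4, b = 3/5, x_0 = -8, the solution is
  m(t) = x_0 * exp(a t) + (b/a) * (exp(a t) - 1)
       = (-8) * exp((7/4) t) + ((3/5)/(7/4)) * (exp((7/4) t) - 1)
       = -268*exp(7*t/4)/35 - 12/35.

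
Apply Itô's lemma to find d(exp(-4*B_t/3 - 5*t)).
d(exp(-4*B_t/3 - 5*t)) = (-37*exp(-4*B_t/3 - 5*t)/9) dt + (-4*exp(-4*B_t/3 - 5*t)/3) dB_t

Itô's formula for f(t, x): d f(t, B_t) = (f_t + (1/2) f_xx) dt + f_x dB_t. Compute partials of f(t, x) = exp(-5*t - 4*x/3):
  f_t(t,x)  = -5*exp(-5*t - 4*x/3)
  f_x(t,x)  = -4*exp(-5*t - 4*x/3)/3
  f_xx(t,x) = 16*exp(-5*t - 4*x/3)/9
Assemble drift = f_t + (1/2) f_xx = -37*exp(-5*t - 4*x/3)/9 and diffusion = f_x = -4*exp(-5*t - 4*x/3)/3. Substituting x = B_t:
  d(exp(-4*B_t/3 - 5*t)) = (-37*exp(-4*B_t/3 - 5*t)/9) dt + (-4*exp(-4*B_t/3 - 5*t)/3) dB_t.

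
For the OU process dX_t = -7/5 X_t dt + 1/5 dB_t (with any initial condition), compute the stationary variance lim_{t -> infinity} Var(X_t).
lim Var(X_t) = 1/70

The OU SDE dX = -theta X dt + sigma dB admits the integrating factor exp(theta t): d(exp(theta t) X_t) = sigma exp(theta t) dB_t. Integrating from 0 to t gives X_t = x_0 * exp(-theta t) + sigma * int_0^t exp(-theta (t-s)) dB_s for any initial x_0. The Itô integral has variance (by the Itô isometry) sigma^2 * int_0^t exp(-2 theta (t - s)) ds = sigma^2 * (1 - exp(-2 theta t)) / (2 theta), independent of x_0.
With theta = 7/5, sigma = 1/5:
  Var(X_t) = (1/5)^2 * (1 - exp(-2*7/5 t)) / (2 * 7/5) = 1/70 - exp(-14*t/5)/70.
As t -> infinity, exp(-2*7/5 t) -> 0, so the stationary variance is sigma^2 / (2 theta) = 1/70.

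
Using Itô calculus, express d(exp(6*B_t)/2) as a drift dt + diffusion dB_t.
d(exp(6*B_t)/2) = (9*exp(6*B_t)) dt + (3*exp(6*B_t)) dB_t

Itô's formula for f(B_t) gives d f(B_t) = f'(B_t) dB_t + (1/2) f''(B_t) dt. Compute derivatives of f(x) = exp(6*x)/2:
  f'(x)  = 3*exp(6*x)
  f''(x) = 18*exp(6*x)
Substitute x = B_t and multiply the f'' term by 1/2:
  drift     = (1/2) * (18*exp(6*x)) evaluated at B_t = 9*exp(6*B_t)
  diffusion = (3*exp(6*x)) evaluated at B_t = 3*exp(6*B_t)
Therefore d(exp(6*B_t)/2) = (9*exp(6*B_t)) dt + (3*exp(6*B_t)) dB_t.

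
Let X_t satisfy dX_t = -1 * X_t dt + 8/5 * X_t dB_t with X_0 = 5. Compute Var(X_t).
Var(X_t) = (25*exp(64*t/25) - 25)*exp(-2*t)

For GBM dX = mu X dt + sigma X dB with X_0 = x_0, apply Itô to Y = log X: dY = (mu - sigma^2/2) dt + sigma dB, so Y_t = log(x_0) + (mu - sigma^2/2) t + sigma B_t and hence X_t = x_0 * exp((mu - sigma^2/2) t + sigma B_t).
With mu = -1, sigma = 8/5, x_0 = 5, this gives:
  X_t = 5 * exp((-57/25) * t + (8/5) * B_t).
Since sigma*B_t ~ Normal(0, sigma^2 t), E[exp(sigma*B_t)] = exp(sigma^2 t / 2); so E[X_t] = x_0 * exp((mu - sigma^2/2) t) * exp(sigma^2 t / 2) = x_0 * exp(mu t) = 5*exp(-t).
Var(X_t) = E[X_t^2] - (E[X_t])^2 = x_0^2 * exp(2 mu t) * (exp(sigma^2 t) - 1) = (25*exp(64*t/25) - 25)*exp(-2*t).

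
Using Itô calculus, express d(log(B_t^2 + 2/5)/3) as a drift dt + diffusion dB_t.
d(log(B_t^2 + 2/5)/3) = (5*(2 - 5*B_t^2)/(3*(5*B_t^2 + 2)^2)) dt + (10*B_t/(3*(5*B_t^2 + 2))) dB_t

Itô's formula for f(B_t) gives d f(B_t) = f'(B_t) dB_t + (1/2) f''(B_t) dt. Compute derivatives of f(x) = log(x^2 + 2/5)/3:
  f'(x)  = 10*x/(3*(5*x^2 + 2))
  f''(x) = 10*(2 - 5*x^2)/(3*(5*x^2 + 2)^2)
Substitute x = B_t and multiply the f'' term by 1/2:
  drift     = (1/2) * (10*(2 - 5*x^2)/(3*(5*x^2 + 2)^2)) evaluated at B_t = 5*(2 - 5*B_t^2)/(3*(5*B_t^2 + 2)^2)
  diffusion = (10*x/(3*(5*x^2 + 2))) evaluated at B_t = 10*B_t/(3*(5*B_t^2 + 2))
Therefore d(log(B_t^2 + 2/5)/3) = (5*(2 - 5*B_t^2)/(3*(5*B_t^2 + 2)^2)) dt + (10*B_t/(3*(5*B_t^2 + 2))) dB_t.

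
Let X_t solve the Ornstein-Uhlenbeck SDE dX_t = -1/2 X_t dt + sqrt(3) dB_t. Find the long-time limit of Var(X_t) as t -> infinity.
lim Var(X_t) = 3

The OU SDE dX = -theta X dt + sigma dB admits the integrating factor exp(theta t): d(exp(theta t) X_t) = sigma exp(theta t) dB_t. Integrating from 0 to t gives X_t = x_0 * exp(-theta t) + sigma * int_0^t exp(-theta (t-s)) dB_s for any initial x_0. The Itô integral has variance (by the Itô isometry) sigma^2 * int_0^t exp(-2 theta (t - s)) ds = sigma^2 * (1 - exp(-2 theta t)) / (2 theta), independent of x_0.
With theta = 1/2, sigma = sqrt(3):
  Var(X_t) = (sqrt(3))^2 * (1 - exp(-2*1/2 t)) / (2 * 1/2) = 3 - 3*exp(-t).
As t -> infinity, exp(-2*1/2 t) -> 0, so the stationary variance is sigma^2 / (2 theta) = 3.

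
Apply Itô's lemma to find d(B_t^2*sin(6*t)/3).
d(B_t^2*sin(6*t)/3) = (2*B_t^2*cos(6*t) + sin(6*t)/3) dt + (2*B_t*sin(6*t)/3) dB_t

Itô's formula for f(t, x): d f(t, B_t) = (f_t + (1/2) f_xx) dt + f_x dB_t. Compute partials of f(t, x) = x^2*sin(6*t)/3:
  f_t(t,x)  = 2*x^2*cos(6*t)
  f_x(t,x)  = 2*x*sin(6*t)/3
  f_xx(t,x) = 2*sin(6*t)/3
Assemble drift = f_t + (1/2) f_xx = 2*x^2*cos(6*t) + sin(6*t)/3 and diffusion = f_x = 2*x*sin(6*t)/3. Substituting x = B_t:
  d(B_t^2*sin(6*t)/3) = (2*B_t^2*cos(6*t) + sin(6*t)/3) dt + (2*B_t*sin(6*t)/3) dB_t.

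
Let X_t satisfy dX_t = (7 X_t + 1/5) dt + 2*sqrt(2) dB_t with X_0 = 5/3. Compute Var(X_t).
Var(X_t) = 4*exp(14*t)/7 - 4/7

The variance V(t) = Var(X_t) satisfies V'(t) = 2 a V(t) + c^2 with V(0) = 0 (drift coefficient is linear in X, diffusion is constant). With a = 7, c = 2*sqrt(2), the solution is
  V(t) = (c^2 / (2 a)) * (exp(2 a t) - 1)
       = ((2*sqrt(2))^2 / (2*7)) * (exp(14 t) - 1)
       = 4*exp(14*t)/7 - 4/7.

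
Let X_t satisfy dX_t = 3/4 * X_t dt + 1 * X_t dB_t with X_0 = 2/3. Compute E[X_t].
E[X_t] = 2*exp(3*t/4)/3

For GBM dX = mu X dt + sigma X dB with X_0 = x_0, apply Itô to Y = log X: dY = (mu - sigma^2/2) dt + sigma dB, so Y_t = log(x_0) + (mu - sigma^2/2) t + sigma B_t and hence X_t = x_0 * exp((mu - sigma^2/2) t + sigma B_t).
With mu = 3/4, sigma = 1, x_0 = 2/3, this gives:
  X_t = 2/3 * exp((1/4) * t + (1) * B_t).
Since sigma*B_t ~ Normal(0, sigma^2 t), E[exp(sigma*B_t)] = exp(sigma^2 t / 2); so E[X_t] = x_0 * exp((mu - sigma^2/2) t) * exp(sigma^2 t / 2) = x_0 * exp(mu t) = 2*exp(3*t/4)/3.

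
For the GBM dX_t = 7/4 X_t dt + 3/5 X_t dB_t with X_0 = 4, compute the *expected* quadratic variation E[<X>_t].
E[<X>_t] = 288*exp(193*t/50)/193 - 288/193

<X>_t = int_0^t ((3/5) * X_s)^2 ds. Taking expectation inside the integral: E[<X>_t] = (3/5)^2 * int_0^t E[X_s^2] ds. For GBM, E[X_s^2] = x_0^2 * exp((2 mu + sigma^2) s). Integrating:
  E[<X>_t] = (3/5)^2 * 4^2 * (exp((2*(7/4) + (3/5)^2) t) - 1) / (2*(7/4) + (3/5)^2)
           = (3/5)^2 * 4^2 * (exp((193/50) t) - 1) / (193/50) = 288*exp(193*t/50)/193 - 288/193.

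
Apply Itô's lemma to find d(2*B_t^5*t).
d(2*B_t^5*t) = (2*B_t^3*(B_t^2 + 10*t)) dt + (10*B_t^4*t) dB_t

Itô's formula for f(t, x): d f(t, B_t) = (f_t + (1/2) f_xx) dt + f_x dB_t. Compute partials of f(t, x) = 2*t*x^5:
  f_t(t,x)  = 2*x^5
  f_x(t,x)  = 10*t*x^4
  f_xx(t,x) = 40*t*x^3
Assemble drift = f_t + (1/2) f_xx = 2*x^3*(10*t + x^2) and diffusion = f_x = 10*t*x^4. Substituting x = B_t:
  d(2*B_t^5*t) = (2*B_t^3*(B_t^2 + 10*t)) dt + (10*B_t^4*t) dB_t.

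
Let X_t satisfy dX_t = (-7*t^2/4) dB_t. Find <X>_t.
<X>_t = 49*t^5/80

For an Itô process dX_t = a(t) dt + b(t) dB_t, the quadratic variation is <X>_t = int_0^t b(s)^2 ds (the drift term does not contribute). Here b(s) = -7*s^2/4, so
  b(s)^2 = 49*s^4/16.
Integrating from 0 to t:
  <X>_t = int_0^t (49*s^4/16) ds = 49*t^5/80.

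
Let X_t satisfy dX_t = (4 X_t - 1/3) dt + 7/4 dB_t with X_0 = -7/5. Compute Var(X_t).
Var(X_t) = 49*exp(8*t)/128 - 49/128

The variance V(t) = Var(X_t) satisfies V'(t) = 2 a V(t) + c^2 with V(0) = 0 (drift coefficient is linear in X, diffusion is constant). With a = 4, c = 7/4, the solution is
  V(t) = (c^2 / (2 a)) * (exp(2 a t) - 1)
       = ((7/4)^2 / (2*4)) * (exp(8 t) - 1)
       = 49*exp(8*t)/128 - 49/128.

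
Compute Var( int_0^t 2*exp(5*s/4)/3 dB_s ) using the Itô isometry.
Var = 8*exp(5*t/2)/45 - 8/45

The Itô integral of a deterministic integrand f(s) has mean 0 because each increment f(s) * (B_{s+ds} - B_s) has mean 0. By the Itô isometry:
  Var( int_0^t f(s) dB_s ) = E[ (int_0^t f(s) dB_s)^2 ] = int_0^t f(s)^2 ds.
Here f(s) = 2*exp(5*s/4)/3, so f(s)^2 = 4*exp(5*s/2)/9. Integrate:
  int_0^t (4*exp(5*s/2)/9) ds = 8*exp(5*t/2)/45 - 8/45.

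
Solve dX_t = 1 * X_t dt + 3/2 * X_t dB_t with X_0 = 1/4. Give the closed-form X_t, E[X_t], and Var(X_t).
X_t = 1/4 * exp((-1/8) t + (3/2) B_t); E[X_t] = exp(t)/4; Var(X_t) = (exp(9*t/4) - 1)*exp(2*t)/16

For GBM dX = mu X dt + sigma X dB with X_0 = x_0, apply Itô to Y = log X: dY = (mu - sigma^2/2) dt + sigma dB, so Y_t = log(x_0) + (mu - sigma^2/2) t + sigma B_t and hence X_t = x_0 * exp((mu - sigma^2/2) t + sigma B_t).
With mu = 1, sigma = 3/2, x_0 = 1/4, this gives:
  X_t = 1/4 * exp((-1/8) * t + (3/2) * B_t).
Since sigma*B_t ~ Normal(0, sigma^2 t), E[exp(sigma*B_t)] = exp(sigma^2 t / 2); so E[X_t] = x_0 * exp((mu - sigma^2/2) t) * exp(sigma^2 t / 2) = x_0 * exp(mu t) = exp(t)/4.
Var(X_t) = E[X_t^2] - (E[X_t])^2 = x_0^2 * exp(2 mu t) * (exp(sigma^2 t) - 1) = (exp(9*t/4) - 1)*exp(2*t)/16.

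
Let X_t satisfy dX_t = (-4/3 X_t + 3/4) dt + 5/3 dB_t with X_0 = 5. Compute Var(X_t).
Var(X_t) = 25/24 - 25*exp(-8*t/3)/24

The variance V(t) = Var(X_t) satisfies V'(t) = 2 a V(t) + c^2 with V(0) = 0 (drift coefficient is linear in X, diffusion is constant). With a = -4/3, c = 5/3, the solution is
  V(t) = (c^2 / (2 a)) * (exp(2 a t) - 1)
       = ((5/3)^2 / (2*(-4/3))) * (exp((-8/3) t) - 1)
       = 25/24 - 25*exp(-8*t/3)/24.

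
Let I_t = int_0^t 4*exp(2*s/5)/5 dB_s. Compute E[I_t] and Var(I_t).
E[I_t] = 0; Var(I_t) = 4*exp(4*t/5)/5 - 4/5

The Itô integral of a deterministic integrand f(s) has mean 0 because each increment f(s) * (B_{s+ds} - B_s) has mean 0. By the Itô isometry:
  Var( int_0^t f(s) dB_s ) = E[ (int_0^t f(s) dB_s)^2 ] = int_0^t f(s)^2 ds.
Here f(s) = 4*exp(2*s/5)/5, so f(s)^2 = 16*exp(4*s/5)/25. Integrate:
  int_0^t (16*exp(4*s/5)/25) ds = 4*exp(4*t/5)/5 - 4/5.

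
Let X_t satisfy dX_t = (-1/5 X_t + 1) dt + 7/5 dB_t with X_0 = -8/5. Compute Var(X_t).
Var(X_t) = 49/10 - 49*exp(-2*t/5)/10

The variance V(t) = Var(X_t) satisfies V'(t) = 2 a V(t) + c^2 with V(0) = 0 (drift coefficient is linear in X, diffusion is constant). With a = -1/5, c = 7/5, the solution is
  V(t) = (c^2 / (2 a)) * (exp(2 a t) - 1)
       = ((7/5)^2 / (2*(-1/5))) * (exp((-2/5) t) - 1)
       = 49/10 - 49*exp(-2*t/5)/10.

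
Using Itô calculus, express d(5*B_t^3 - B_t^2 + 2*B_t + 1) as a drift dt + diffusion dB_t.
d(5*B_t^3 - B_t^2 + 2*B_t + 1) = (15*B_t - 1) dt + (15*B_t^2 - 2*B_t + 2) dB_t

Itô's formula for f(B_t) gives d f(B_t) = f'(B_t) dB_t + (1/2) f''(B_t) dt. Compute derivatives of f(x) = 5*x^3 - x^2 + 2*x + 1:
  f'(x)  = 15*x^2 - 2*x + 2
  f''(x) = 30*x - 2
Substitute x = B_t and multiply the f'' term by 1/2:
  drift     = (1/2) * (30*x - 2) evaluated at B_t = 15*B_t - 1
  diffusion = (15*x^2 - 2*x + 2) evaluated at B_t = 15*B_t^2 - 2*B_t + 2
Therefore d(5*B_t^3 - B_t^2 + 2*B_t + 1) = (15*B_t - 1) dt + (15*B_t^2 - 2*B_t + 2) dB_t.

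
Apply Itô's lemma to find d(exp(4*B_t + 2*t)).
d(exp(4*B_t + 2*t)) = (10*exp(4*B_t + 2*t)) dt + (4*exp(4*B_t + 2*t)) dB_t

Itô's formula for f(t, x): d f(t, B_t) = (f_t + (1/2) f_xx) dt + f_x dB_t. Compute partials of f(t, x) = exp(2*t + 4*x):
  f_t(t,x)  = 2*exp(2*t + 4*x)
  f_x(t,x)  = 4*exp(2*t + 4*x)
  f_xx(t,x) = 16*exp(2*t + 4*x)
Assemble drift = f_t + (1/2) f_xx = 10*exp(2*t + 4*x) and diffusion = f_x = 4*exp(2*t + 4*x). Substituting x = B_t:
  d(exp(4*B_t + 2*t)) = (10*exp(4*B_t + 2*t)) dt + (4*exp(4*B_t + 2*t)) dB_t.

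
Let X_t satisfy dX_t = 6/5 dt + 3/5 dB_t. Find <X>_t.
<X>_t = 9*t/25

For an Itô process dX_t = a(t) dt + b(t) dB_t, the quadratic variation is <X>_t = int_0^t b(s)^2 ds (the drift term does not contribute). Here b(s) = 3/5, so
  b(s)^2 = 9/25.
Integrating from 0 to t:
  <X>_t = int_0^t (9/25) ds = 9*t/25.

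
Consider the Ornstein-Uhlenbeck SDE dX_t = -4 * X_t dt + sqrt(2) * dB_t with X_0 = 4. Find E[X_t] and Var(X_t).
E[X_t] = 4*exp(-4*t); Var(X_t) = 1/4 - exp(-8*t)/4

The OU SDE dX = -theta X dt + sigma dB admits the integrating factor exp(theta t): d(exp(theta t) X_t) = sigma exp(theta t) dB_t. Integrating from 0 to t:
  X_t = x_0 * exp(-theta t) + sigma * int_0^t exp(-theta (t-s)) dB_s.
The Itô integral has mean 0 and (by the Itô isometry) variance sigma^2 * int_0^t exp(-2 theta (t - s)) ds = sigma^2 * (1 - exp(-2 theta t)) / (2 theta).
With theta = 4, sigma = sqrt(2), x_0 = 4:
  E[X_t] = 4 * exp(-4 t) = 4*exp(-4*t)
  Var(X_t) = (sqrt(2))^2 * (1 - exp(-2*4 t)) / (2 * 4) = 1/4 - exp(-8*t)/4.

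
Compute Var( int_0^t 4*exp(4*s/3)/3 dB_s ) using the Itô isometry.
Var = 2*exp(8*t/3)/3 - 2/3

The Itô integral of a deterministic integrand f(s) has mean 0 because each increment f(s) * (B_{s+ds} - B_s) has mean 0. By the Itô isometry:
  Var( int_0^t f(s) dB_s ) = E[ (int_0^t f(s) dB_s)^2 ] = int_0^t f(s)^2 ds.
Here f(s) = 4*exp(4*s/3)/3, so f(s)^2 = 16*exp(8*s/3)/9. Integrate:
  int_0^t (16*exp(8*s/3)/9) ds = 2*exp(8*t/3)/3 - 2/3.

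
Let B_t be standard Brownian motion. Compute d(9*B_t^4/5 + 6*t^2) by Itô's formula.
d(9*B_t^4/5 + 6*t^2) = (54*B_t^2/5 + 12*t) dt + (36*B_t^3/5) dB_t

Itô's formula for f(t, x): d f(t, B_t) = (f_t + (1/2) f_xx) dt + f_x dB_t. Compute partials of f(t, x) = 6*t^2 + 9*x^4/5:
  f_t(t,x)  = 12*t
  f_x(t,x)  = 36*x^3/5
  f_xx(t,x) = 108*x^2/5
Assemble drift = f_t + (1/2) f_xx = 12*t + 54*x^2/5 and diffusion = f_x = 36*x^3/5. Substituting x = B_t:
  d(9*B_t^4/5 + 6*t^2) = (54*B_t^2/5 + 12*t) dt + (36*B_t^3/5) dB_t.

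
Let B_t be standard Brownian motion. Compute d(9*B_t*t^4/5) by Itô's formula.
d(9*B_t*t^4/5) = (36*B_t*t^3/5) dt + (9*t^4/5) dB_t

Itô's formula for f(t, x): d f(t, B_t) = (f_t + (1/2) f_xx) dt + f_x dB_t. Compute partials of f(t, x) = 9*t^4*x/5:
  f_t(t,x)  = 36*t^3*x/5
  f_x(t,x)  = 9*t^4/5
  f_xx(t,x) = 0
Assemble drift = f_t + (1/2) f_xx = 36*t^3*x/5 and diffusion = f_x = 9*t^4/5. Substituting x = B_t:
  d(9*B_t*t^4/5) = (36*B_t*t^3/5) dt + (9*t^4/5) dB_t.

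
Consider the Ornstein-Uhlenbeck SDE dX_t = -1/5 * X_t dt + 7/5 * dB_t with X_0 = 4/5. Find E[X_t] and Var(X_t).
E[X_t] = 4*exp(-t/5)/5; Var(X_t) = 49/10 - 49*exp(-2*t/5)/10

The OU SDE dX = -theta X dt + sigma dB admits the integrating factor exp(theta t): d(exp(theta t) X_t) = sigma exp(theta t) dB_t. Integrating from 0 to t:
  X_t = x_0 * exp(-theta t) + sigma * int_0^t exp(-theta (t-s)) dB_s.
The Itô integral has mean 0 and (by the Itô isometry) variance sigma^2 * int_0^t exp(-2 theta (t - s)) ds = sigma^2 * (1 - exp(-2 theta t)) / (2 theta).
With theta = 1/5, sigma = 7/5, x_0 = 4/5:
  E[X_t] = 4/5 * exp(-1/5 t) = 4*exp(-t/5)/5
  Var(X_t) = (7/5)^2 * (1 - exp(-2*1/5 t)) / (2 * 1/5) = 49/10 - 49*exp(-2*t/5)/10.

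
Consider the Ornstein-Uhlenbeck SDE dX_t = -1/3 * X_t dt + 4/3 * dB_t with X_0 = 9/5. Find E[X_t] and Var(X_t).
E[X_t] = 9*exp(-t/3)/5; Var(X_t) = 8/3 - 8*exp(-2*t/3)/3

The OU SDE dX = -theta X dt + sigma dB admits the integrating factor exp(theta t): d(exp(theta t) X_t) = sigma exp(theta t) dB_t. Integrating from 0 to t:
  X_t = x_0 * exp(-theta t) + sigma * int_0^t exp(-theta (t-s)) dB_s.
The Itô integral has mean 0 and (by the Itô isometry) variance sigma^2 * int_0^t exp(-2 theta (t - s)) ds = sigma^2 * (1 - exp(-2 theta t)) / (2 theta).
With theta = 1/3, sigma = 4/3, x_0 = 9/5:
  E[X_t] = 9/5 * exp(-1/3 t) = 9*exp(-t/3)/5
  Var(X_t) = (4/3)^2 * (1 - exp(-2*1/3 t)) / (2 * 1/3) = 8/3 - 8*exp(-2*t/3)/3.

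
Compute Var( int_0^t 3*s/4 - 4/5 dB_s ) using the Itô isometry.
Var = t*(75*t^2 - 240*t + 256)/400

The Itô integral of a deterministic integrand f(s) has mean 0 because each increment f(s) * (B_{s+ds} - B_s) has mean 0. By the Itô isometry:
  Var( int_0^t f(s) dB_s ) = E[ (int_0^t f(s) dB_s)^2 ] = int_0^t f(s)^2 ds.
Here f(s) = 3*s/4 - 4/5, so f(s)^2 = (15*s - 16)^2/400. Integrate:
  int_0^t ((15*s - 16)^2/400) ds = t*(75*t^2 - 240*t + 256)/400.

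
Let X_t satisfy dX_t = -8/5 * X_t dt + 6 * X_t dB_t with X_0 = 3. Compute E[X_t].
E[X_t] = 3*exp(-8*t/5)

For GBM dX = mu X dt + sigma X dB with X_0 = x_0, apply Itô to Y = log X: dY = (mu - sigma^2/2) dt + sigma dB, so Y_t = log(x_0) + (mu - sigma^2/2) t + sigma B_t and hence X_t = x_0 * exp((mu - sigma^2/2) t + sigma B_t).
With mu = -8/5, sigma = 6, x_0 = 3, this gives:
  X_t = 3 * exp((-98/5) * t + (6) * B_t).
Since sigma*B_t ~ Normal(0, sigma^2 t), E[exp(sigma*B_t)] = exp(sigma^2 t / 2); so E[X_t] = x_0 * exp((mu - sigma^2/2) t) * exp(sigma^2 t / 2) = x_0 * exp(mu t) = 3*exp(-8*t/5).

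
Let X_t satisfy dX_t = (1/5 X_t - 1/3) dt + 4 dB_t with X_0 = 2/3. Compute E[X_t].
E[X_t] = 5/3 - exp(t/5)

Taking expectations and using E[dB_t] = 0, the mean m(t) = E[X_t] satisfies the ODE m'(t) = a m(t) + b with m(0) = x_0. With a = 1/5, b = -1/3, x_0 = 2/3, the solution is
  m(t) = x_0 * exp(a t) + (b/a) * (exp(a t) - 1)
       = (2/3) * exp((1/5) t) + ((-1/3)/(1/5)) * (exp((1/5) t) - 1)
       = 5/3 - exp(t/5).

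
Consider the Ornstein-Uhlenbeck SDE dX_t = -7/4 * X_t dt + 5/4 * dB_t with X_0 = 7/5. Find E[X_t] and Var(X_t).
E[X_t] = 7*exp(-7*t/4)/5; Var(X_t) = 25/56 - 25*exp(-7*t/2)/56

The OU SDE dX = -theta X dt + sigma dB admits the integrating factor exp(theta t): d(exp(theta t) X_t) = sigma exp(theta t) dB_t. Integrating from 0 to t:
  X_t = x_0 * exp(-theta t) + sigma * int_0^t exp(-theta (t-s)) dB_s.
The Itô integral has mean 0 and (by the Itô isometry) variance sigma^2 * int_0^t exp(-2 theta (t - s)) ds = sigma^2 * (1 - exp(-2 theta t)) / (2 theta).
With theta = 7/4, sigma = 5/4, x_0 = 7/5:
  E[X_t] = 7/5 * exp(-7/4 t) = 7*exp(-7*t/4)/5
  Var(X_t) = (5/4)^2 * (1 - exp(-2*7/4 t)) / (2 * 7/4) = 25/56 - 25*exp(-7*t/2)/56.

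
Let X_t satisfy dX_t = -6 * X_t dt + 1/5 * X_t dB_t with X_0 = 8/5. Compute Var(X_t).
Var(X_t) = (64*exp(t/25) - 64)*exp(-12*t)/25

For GBM dX = mu X dt + sigma X dB with X_0 = x_0, apply Itô to Y = log X: dY = (mu - sigma^2/2) dt + sigma dB, so Y_t = log(x_0) + (mu - sigma^2/2) t + sigma B_t and hence X_t = x_0 * exp((mu - sigma^2/2) t + sigma B_t).
With mu = -6, sigma = 1/5, x_0 = 8/5, this gives:
  X_t = 8/5 * exp((-301/50) * t + (1/5) * B_t).
Since sigma*B_t ~ Normal(0, sigma^2 t), E[exp(sigma*B_t)] = exp(sigma^2 t / 2); so E[X_t] = x_0 * exp((mu - sigma^2/2) t) * exp(sigma^2 t / 2) = x_0 * exp(mu t) = 8*exp(-6*t)/5.
Var(X_t) = E[X_t^2] - (E[X_t])^2 = x_0^2 * exp(2 mu t) * (exp(sigma^2 t) - 1) = (64*exp(t/25) - 64)*exp(-12*t)/25.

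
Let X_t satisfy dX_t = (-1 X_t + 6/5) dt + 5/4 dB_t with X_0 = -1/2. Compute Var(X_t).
Var(X_t) = 25/32 - 25*exp(-2*t)/32

The variance V(t) = Var(X_t) satisfies V'(t) = 2 a V(t) + c^2 with V(0) = 0 (drift coefficient is linear in X, diffusion is constant). With a = -1, c = 5/4, the solution is
  V(t) = (c^2 / (2 a)) * (exp(2 a t) - 1)
       = ((5/4)^2 / (2*(-1))) * (exp((-2) t) - 1)
       = 25/32 - 25*exp(-2*t)/32.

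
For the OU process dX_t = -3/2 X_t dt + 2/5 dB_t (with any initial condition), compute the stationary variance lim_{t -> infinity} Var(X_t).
lim Var(X_t) = 4/75

The OU SDE dX = -theta X dt + sigma dB admits the integrating factor exp(theta t): d(exp(theta t) X_t) = sigma exp(theta t) dB_t. Integrating from 0 to t gives X_t = x_0 * exp(-theta t) + sigma * int_0^t exp(-theta (t-s)) dB_s for any initial x_0. The Itô integral has variance (by the Itô isometry) sigma^2 * int_0^t exp(-2 theta (t - s)) ds = sigma^2 * (1 - exp(-2 theta t)) / (2 theta), independent of x_0.
With theta = 3/2, sigma = 2/5:
  Var(X_t) = (2/5)^2 * (1 - exp(-2*3/2 t)) / (2 * 3/2) = 4/75 - 4*exp(-3*t)/75.
As t -> infinity, exp(-2*3/2 t) -> 0, so the stationary variance is sigma^2 / (2 theta) = 4/75.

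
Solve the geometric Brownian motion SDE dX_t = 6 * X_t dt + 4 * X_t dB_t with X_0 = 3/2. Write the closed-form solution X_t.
X_t = 3/2 * exp((-2) * t + (4) * B_t)

For GBM dX = mu X dt + sigma X dB with X_0 = x_0, apply Itô to Y = log X: dY = (mu - sigma^2/2) dt + sigma dB, so Y_t = log(x_0) + (mu - sigma^2/2) t + sigma B_t and hence X_t = x_0 * exp((mu - sigma^2/2) t + sigma B_t).
With mu = 6, sigma = 4, x_0 = 3/2, this gives:
  X_t = 3/2 * exp((-2) * t + (4) * B_t).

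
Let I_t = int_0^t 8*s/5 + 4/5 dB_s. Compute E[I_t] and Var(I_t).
E[I_t] = 0; Var(I_t) = 16*t*(4*t^2 + 6*t + 3)/75

The Itô integral of a deterministic integrand f(s) has mean 0 because each increment f(s) * (B_{s+ds} - B_s) has mean 0. By the Itô isometry:
  Var( int_0^t f(s) dB_s ) = E[ (int_0^t f(s) dB_s)^2 ] = int_0^t f(s)^2 ds.
Here f(s) = 8*s/5 + 4/5, so f(s)^2 = 16*(2*s + 1)^2/25. Integrate:
  int_0^t (16*(2*s + 1)^2/25) ds = 16*t*(4*t^2 + 6*t + 3)/75.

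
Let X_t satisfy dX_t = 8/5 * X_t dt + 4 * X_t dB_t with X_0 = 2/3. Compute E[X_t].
E[X_t] = 2*exp(8*t/5)/3

For GBM dX = mu X dt + sigma X dB with X_0 = x_0, apply Itô to Y = log X: dY = (mu - sigma^2/2) dt + sigma dB, so Y_t = log(x_0) + (mu - sigma^2/2) t + sigma B_t and hence X_t = x_0 * exp((mu - sigma^2/2) t + sigma B_t).
With mu = 8/5, sigma = 4, x_0 = 2/3, this gives:
  X_t = 2/3 * exp((-32/5) * t + (4) * B_t).
Since sigma*B_t ~ Normal(0, sigma^2 t), E[exp(sigma*B_t)] = exp(sigma^2 t / 2); so E[X_t] = x_0 * exp((mu - sigma^2/2) t) * exp(sigma^2 t / 2) = x_0 * exp(mu t) = 2*exp(8*t/5)/3.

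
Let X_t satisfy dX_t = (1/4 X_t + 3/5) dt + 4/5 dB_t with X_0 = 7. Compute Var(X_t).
Var(X_t) = 32*exp(t/2)/25 - 32/25

The variance V(t) = Var(X_t) satisfies V'(t) = 2 a V(t) + c^2 with V(0) = 0 (drift coefficient is linear in X, diffusion is constant). With a = 1/4, c = 4/5, the solution is
  V(t) = (c^2 / (2 a)) * (exp(2 a t) - 1)
       = ((4/5)^2 / (2*(1/4))) * (exp((1/2) t) - 1)
       = 32*exp(t/2)/25 - 32/25.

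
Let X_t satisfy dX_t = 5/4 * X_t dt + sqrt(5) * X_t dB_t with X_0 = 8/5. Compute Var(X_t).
Var(X_t) = 64*(exp(5*t) - 1)*exp(5*t/2)/25

For GBM dX = mu X dt + sigma X dB with X_0 = x_0, apply Itô to Y = log X: dY = (mu - sigma^2/2) dt + sigma dB, so Y_t = log(x_0) + (mu - sigma^2/2) t + sigma B_t and hence X_t = x_0 * exp((mu - sigma^2/2) t + sigma B_t).
With mu = 5/4, sigma = sqrt(5), x_0 = 8/5, this gives:
  X_t = 8/5 * exp((-5/4) * t + (sqrt(5)) * B_t).
Since sigma*B_t ~ Normal(0, sigma^2 t), E[exp(sigma*B_t)] = exp(sigma^2 t / 2); so E[X_t] = x_0 * exp((mu - sigma^2/2) t) * exp(sigma^2 t / 2) = x_0 * exp(mu t) = 8*exp(5*t/4)/5.
Var(X_t) = E[X_t^2] - (E[X_t])^2 = x_0^2 * exp(2 mu t) * (exp(sigma^2 t) - 1) = 64*(exp(5*t) - 1)*exp(5*t/2)/25.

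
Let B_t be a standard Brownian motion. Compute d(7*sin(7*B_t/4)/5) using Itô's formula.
d(7*sin(7*B_t/4)/5) = (-343*sin(7*B_t/4)/160) dt + (49*cos(7*B_t/4)/20) dB_t

Itô's formula for f(B_t) gives d f(B_t) = f'(B_t) dB_t + (1/2) f''(B_t) dt. Compute derivatives of f(x) = 7*sin(7*x/4)/5:
  f'(x)  = 49*cos(7*x/4)/20
  f''(x) = -343*sin(7*x/4)/80
Substitute x = B_t and multiply the f'' term by 1/2:
  drift     = (1/2) * (-343*sin(7*x/4)/80) evaluated at B_t = -343*sin(7*B_t/4)/160
  diffusion = (49*cos(7*x/4)/20) evaluated at B_t = 49*cos(7*B_t/4)/20
Therefore d(7*sin(7*B_t/4)/5) = (-343*sin(7*B_t/4)/160) dt + (49*cos(7*B_t/4)/20) dB_t.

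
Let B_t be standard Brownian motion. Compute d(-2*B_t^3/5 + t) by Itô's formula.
d(-2*B_t^3/5 + t) = (1 - 6*B_t/5) dt + (-6*B_t^2/5) dB_t

Itô's formula for f(t, x): d f(t, B_t) = (f_t + (1/2) f_xx) dt + f_x dB_t. Compute partials of f(t, x) = t - 2*x^3/5:
  f_t(t,x)  = 1
  f_x(t,x)  = -6*x^2/5
  f_xx(t,x) = -12*x/5
Assemble drift = f_t + (1/2) f_xx = 1 - 6*x/5 and diffusion = f_x = -6*x^2/5. Substituting x = B_t:
  d(-2*B_t^3/5 + t) = (1 - 6*B_t/5) dt + (-6*B_t^2/5) dB_t.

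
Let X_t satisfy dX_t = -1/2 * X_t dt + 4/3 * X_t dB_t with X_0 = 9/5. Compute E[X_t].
E[X_t] = 9*exp(-t/2)/5

For GBM dX = mu X dt + sigma X dB with X_0 = x_0, apply Itô to Y = log X: dY = (mu - sigma^2/2) dt + sigma dB, so Y_t = log(x_0) + (mu - sigma^2/2) t + sigma B_t and hence X_t = x_0 * exp((mu - sigma^2/2) t + sigma B_t).
With mu = -1/2, sigma = 4/3, x_0 = 9/5, this gives:
  X_t = 9/5 * exp((-25/18) * t + (4/3) * B_t).
Since sigma*B_t ~ Normal(0, sigma^2 t), E[exp(sigma*B_t)] = exp(sigma^2 t / 2); so E[X_t] = x_0 * exp((mu - sigma^2/2) t) * exp(sigma^2 t / 2) = x_0 * exp(mu t) = 9*exp(-t/2)/5.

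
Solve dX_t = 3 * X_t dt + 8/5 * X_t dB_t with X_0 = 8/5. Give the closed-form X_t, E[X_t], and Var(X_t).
X_t = 8/5 * exp((43/25) t + (8/5) B_t); E[X_t] = 8*exp(3*t)/5; Var(X_t) = 64*(exp(64*t/25) - 1)*exp(6*t)/25

For GBM dX = mu X dt + sigma X dB with X_0 = x_0, apply Itô to Y = log X: dY = (mu - sigma^2/2) dt + sigma dB, so Y_t = log(x_0) + (mu - sigma^2/2) t + sigma B_t and hence X_t = x_0 * exp((mu - sigma^2/2) t + sigma B_t).
With mu = 3, sigma = 8/5, x_0 = 8/5, this gives:
  X_t = 8/5 * exp((43/25) * t + (8/5) * B_t).
Since sigma*B_t ~ Normal(0, sigma^2 t), E[exp(sigma*B_t)] = exp(sigma^2 t / 2); so E[X_t] = x_0 * exp((mu - sigma^2/2) t) * exp(sigma^2 t / 2) = x_0 * exp(mu t) = 8*exp(3*t)/5.
Var(X_t) = E[X_t^2] - (E[X_t])^2 = x_0^2 * exp(2 mu t) * (exp(sigma^2 t) - 1) = 64*(exp(64*t/25) - 1)*exp(6*t)/25.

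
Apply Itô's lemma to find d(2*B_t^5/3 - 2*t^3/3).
d(2*B_t^5/3 - 2*t^3/3) = (20*B_t^3/3 - 2*t^2) dt + (10*B_t^4/3) dB_t

Itô's formula for f(t, x): d f(t, B_t) = (f_t + (1/2) f_xx) dt + f_x dB_t. Compute partials of f(t, x) = -2*t^3/3 + 2*x^5/3:
  f_t(t,x)  = -2*t^2
  f_x(t,x)  = 10*x^4/3
  f_xx(t,x) = 40*x^3/3
Assemble drift = f_t + (1/2) f_xx = -2*t^2 + 20*x^3/3 and diffusion = f_x = 10*x^4/3. Substituting x = B_t:
  d(2*B_t^5/3 - 2*t^3/3) = (20*B_t^3/3 - 2*t^2) dt + (10*B_t^4/3) dB_t.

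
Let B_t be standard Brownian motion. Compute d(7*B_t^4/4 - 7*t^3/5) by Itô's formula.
d(7*B_t^4/4 - 7*t^3/5) = (21*B_t^2/2 - 21*t^2/5) dt + (7*B_t^3) dB_t

Itô's formula for f(t, x): d f(t, B_t) = (f_t + (1/2) f_xx) dt + f_x dB_t. Compute partials of f(t, x) = -7*t^3/5 + 7*x^4/4:
  f_t(t,x)  = -21*t^2/5
  f_x(t,x)  = 7*x^3
  f_xx(t,x) = 21*x^2
Assemble drift = f_t + (1/2) f_xx = -21*t^2/5 + 21*x^2/2 and diffusion = f_x = 7*x^3. Substituting x = B_t:
  d(7*B_t^4/4 - 7*t^3/5) = (21*B_t^2/2 - 21*t^2/5) dt + (7*B_t^3) dB_t.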